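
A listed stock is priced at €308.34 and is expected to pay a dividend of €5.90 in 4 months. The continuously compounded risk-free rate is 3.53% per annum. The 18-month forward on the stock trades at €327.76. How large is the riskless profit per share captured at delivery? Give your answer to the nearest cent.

PV(dividends) I = 5.90·e^(−0.0353·4/12) = 5.8310
Fair forward F* = (S − I)·e^(rT) = (308.34 − 5.8310)·e^0.052950 = 302.5090 × 1.054377 = 318.9585
Market €327.76 > fair 318.9585: forward overpriced → cash-and-carry (borrow at r, buy the stock and collect the dividends, short the forward).
Profit at T = |F_mkt − F*| = |327.76 − 318.9585| = €8.80 per share

€8.80 per share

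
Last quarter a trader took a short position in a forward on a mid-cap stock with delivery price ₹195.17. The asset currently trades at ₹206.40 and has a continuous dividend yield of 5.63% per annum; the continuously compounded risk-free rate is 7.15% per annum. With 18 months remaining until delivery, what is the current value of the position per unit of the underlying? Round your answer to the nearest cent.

Current fair forward for the remaining 18 months: F = S·e^((r − q)·T), (r − q) = 0.0715 − 0.0563 = 0.0152
F = 206.40 · e^(0.0152 × 18/12) = 206.40 × 1.023062 = 211.1600
Value of long forward = (F − K)·e^(−rT) = (211.1600 − 195.17) · e^(−0.0715·18/12)
= 15.9900 × 0.898301 = 14.36
Short position value = −(long value) = -₹14.36

-₹14.36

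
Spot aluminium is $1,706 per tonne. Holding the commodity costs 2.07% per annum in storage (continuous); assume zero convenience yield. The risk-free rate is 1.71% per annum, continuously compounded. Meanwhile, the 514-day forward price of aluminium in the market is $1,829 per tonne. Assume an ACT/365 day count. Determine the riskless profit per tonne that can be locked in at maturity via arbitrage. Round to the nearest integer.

Fair forward: F* = S·e^(carry·T), with carry = (r + u) = 0.0171 + 0.0207 = 0.0378
F* = 1706 · e^(0.0378 × 514/365) = 1706 · e^0.053231 = 1706 × 1.054673 = $1799.2721
Market $1829 > fair $1799.2721: forward overpriced → cash-and-carry (buy spot, short the forward).
At maturity, profit = |F_mkt − F*| = |1829 − 1799.2721| = $30 per tonne

$30 per tonne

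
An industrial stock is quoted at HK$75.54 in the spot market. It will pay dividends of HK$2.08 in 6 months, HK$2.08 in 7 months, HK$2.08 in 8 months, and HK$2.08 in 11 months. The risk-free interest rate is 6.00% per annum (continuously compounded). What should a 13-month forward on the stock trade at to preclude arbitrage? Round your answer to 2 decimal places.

PV(dividends) I = 2.08·e^(−0.0600·6/12) + 2.08·e^(−0.0600·7/12) + 2.08·e^(−0.0600·8/12) + 2.08·e^(−0.0600·11/12)
I = 2.0185 + 2.0085 + 1.9984 + 1.9687 = 7.9941
F = (S − I)·e^(rT) = (75.54 − 7.9941) · e^(0.0600·13/12)
= 67.5459 · e^0.065000 = 67.5459 × 1.067159 = HK$72.08

HK$72.08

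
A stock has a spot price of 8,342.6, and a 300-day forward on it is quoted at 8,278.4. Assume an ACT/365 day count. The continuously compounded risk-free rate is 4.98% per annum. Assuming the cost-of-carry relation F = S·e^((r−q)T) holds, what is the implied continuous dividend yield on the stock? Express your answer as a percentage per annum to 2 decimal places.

5.92%

From F = S·e^((r−q)T): (r − q) = ln(F/S)/T
ln(8278.4/8342.6) = ln(0.992305) = -0.007725
(r − q) = -0.007725 / (300/365) = -0.009399
q = r − ln(F/S)/T = 0.0498 + 0.009399 = 0.059199
q = 5.92%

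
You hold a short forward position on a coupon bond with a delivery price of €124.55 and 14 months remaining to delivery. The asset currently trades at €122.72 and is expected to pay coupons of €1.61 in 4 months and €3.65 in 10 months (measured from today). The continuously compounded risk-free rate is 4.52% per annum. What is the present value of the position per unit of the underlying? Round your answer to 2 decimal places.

PV(remaining coupons) I = 1.61·e^(−0.0452·4/12) + 3.65·e^(−0.0452·10/12) = 5.1010
Current forward F = (S − I)·e^(rT) = (122.72 − 5.1010)·e^(0.0452·14/12) = 117.6190 × 1.054149 = 123.9880
Value (long) = (F − K)·e^(−rT) = (123.9880 − 124.55) × 0.948633 = -0.5331
Short position value = −(long value) = €0.53

€0.53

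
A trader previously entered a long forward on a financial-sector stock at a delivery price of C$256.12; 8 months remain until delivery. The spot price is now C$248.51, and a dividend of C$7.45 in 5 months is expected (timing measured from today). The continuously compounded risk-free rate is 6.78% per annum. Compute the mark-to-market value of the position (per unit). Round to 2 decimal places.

-C$3.53

PV(remaining dividends) I = 7.45·e^(−0.0678·5/12) = 7.2425
Current forward F = (S − I)·e^(rT) = (248.51 − 7.2425)·e^(0.0678·8/12) = 241.2675 × 1.046237 = 252.4230
Value (long) = (F − K)·e^(−rT) = (252.4230 − 256.12) × 0.955806 = -3.5336
Value = -C$3.53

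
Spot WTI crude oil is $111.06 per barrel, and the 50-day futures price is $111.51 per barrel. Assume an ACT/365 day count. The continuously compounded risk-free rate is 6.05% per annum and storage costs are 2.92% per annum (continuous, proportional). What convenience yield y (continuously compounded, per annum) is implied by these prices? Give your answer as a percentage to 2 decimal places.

6.02%

F = S·e^((r+u−y)T) ⇒ (r+u−y) = ln(F/S)/T
ln(111.51/111.06) = 0.004044; /T ⇒ 0.029521
y = r + u − ln(F/S)/T = 0.0605 + 0.0292 − 0.029521 = 0.060179
y = 6.02%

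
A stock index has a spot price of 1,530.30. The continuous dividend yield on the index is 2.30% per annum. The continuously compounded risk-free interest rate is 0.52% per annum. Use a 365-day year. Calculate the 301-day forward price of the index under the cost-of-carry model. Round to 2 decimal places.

1,508.00

F = S·e^((r − q)T) = 1530.30 · e^((0.0052 − 0.0230) × 301/365)
= 1530.30 · e^-0.01467890 = 1530.30 × 0.98542831
F = 1,508.00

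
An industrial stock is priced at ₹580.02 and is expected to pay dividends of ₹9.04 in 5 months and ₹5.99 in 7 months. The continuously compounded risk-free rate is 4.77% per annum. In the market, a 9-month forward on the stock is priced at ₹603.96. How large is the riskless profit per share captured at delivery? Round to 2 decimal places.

₹18.04 per share

PV(dividends) I = 9.04·e^(−0.0477·5/12) + 5.99·e^(−0.0477·7/12) = 14.6877
Fair forward F* = (S − I)·e^(rT) = (580.02 − 14.6877)·e^0.035775 = 565.3323 × 1.036423 = 585.9234
Market ₹603.96 > fair 585.9234: forward overpriced → cash-and-carry (borrow at r, buy the stock and collect the dividends, short the forward).
Profit at T = |F_mkt − F*| = |603.96 − 585.9234| = ₹18.04 per share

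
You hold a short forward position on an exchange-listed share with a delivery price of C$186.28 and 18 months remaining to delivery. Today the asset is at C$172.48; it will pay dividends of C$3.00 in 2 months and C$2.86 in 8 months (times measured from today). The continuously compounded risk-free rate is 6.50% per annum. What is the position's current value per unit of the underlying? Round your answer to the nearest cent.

PV(remaining dividends) I = 3.00·e^(−0.0650·2/12) + 2.86·e^(−0.0650·8/12) = 5.7064
Current forward F = (S − I)·e^(rT) = (172.48 − 5.7064)·e^(0.0650·18/12) = 166.7736 × 1.102411 = 183.8531
Value (long) = (F − K)·e^(−rT) = (183.8531 − 186.28) × 0.907102 = -2.2014
Short position value = −(long value) = C$2.20

C$2.20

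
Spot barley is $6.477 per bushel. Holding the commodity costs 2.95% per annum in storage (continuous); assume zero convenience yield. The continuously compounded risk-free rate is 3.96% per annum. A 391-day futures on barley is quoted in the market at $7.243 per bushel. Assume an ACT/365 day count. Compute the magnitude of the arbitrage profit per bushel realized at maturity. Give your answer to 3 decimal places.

Fair futures: F* = S·e^(carry·T), with carry = (r + u) = 0.0396 + 0.0295 = 0.0691
F* = 6.477 · e^(0.0691 × 391/365) = 6.477 · e^0.074022 = 6.477 × 1.076830 = $6.9746
Market $7.243 > fair $6.9746: forward overpriced → cash-and-carry (buy spot, short the forward).
At maturity, profit = |F_mkt − F*| = |7.243 − 6.9746| = $0.268 per bushel

$0.268 per bushel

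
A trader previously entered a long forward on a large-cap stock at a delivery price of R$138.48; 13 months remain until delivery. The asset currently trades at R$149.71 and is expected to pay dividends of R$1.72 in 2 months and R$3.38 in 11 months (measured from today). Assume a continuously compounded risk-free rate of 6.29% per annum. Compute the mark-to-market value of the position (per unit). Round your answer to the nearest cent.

R$15.46

PV(remaining dividends) I = 1.72·e^(−0.0629·2/12) + 3.38·e^(−0.0629·11/12) = 4.8927
Current forward F = (S − I)·e^(rT) = (149.71 − 4.8927)·e^(0.0629·13/12) = 144.8173 × 1.070517 = 155.0294
Value (long) = (F − K)·e^(−rT) = (155.0294 − 138.48) × 0.934128 = 15.4593
Value = R$15.46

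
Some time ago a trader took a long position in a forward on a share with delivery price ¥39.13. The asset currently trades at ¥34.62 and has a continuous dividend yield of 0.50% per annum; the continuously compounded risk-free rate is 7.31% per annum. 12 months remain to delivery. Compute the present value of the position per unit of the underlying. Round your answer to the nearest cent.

Current fair forward for the remaining 12 months: F = S·e^((r − q)·T), (r − q) = 0.0731 − 0.0050 = 0.0681
F = 34.62 · e^(0.0681 × 12/12) = 34.62 × 1.070472 = 37.0597
Value of long forward = (F − K)·e^(−rT) = (37.0597 − 39.13) · e^(−0.0731·12/12)
= -2.0703 × 0.929508 = -1.92

-¥1.92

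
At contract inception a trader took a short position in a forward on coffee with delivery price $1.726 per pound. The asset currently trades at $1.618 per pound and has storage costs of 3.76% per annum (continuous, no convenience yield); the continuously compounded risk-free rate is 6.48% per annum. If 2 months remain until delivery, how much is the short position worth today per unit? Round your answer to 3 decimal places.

$0.079 per pound

Current fair forward for the remaining 2 months: F = S·e^((r + u)·T), (r + u) = 0.0648 + 0.0376 = 0.1024
F = 1.618 · e^(0.1024 × 2/12) = 1.618 × 1.017213 = 1.6459
Value of long forward = (F − K)·e^(−rT) = (1.6459 − 1.726) · e^(−0.0648·2/12)
= -0.0801 × 0.989258 = -0.079
Short position value = −(long value) = $0.079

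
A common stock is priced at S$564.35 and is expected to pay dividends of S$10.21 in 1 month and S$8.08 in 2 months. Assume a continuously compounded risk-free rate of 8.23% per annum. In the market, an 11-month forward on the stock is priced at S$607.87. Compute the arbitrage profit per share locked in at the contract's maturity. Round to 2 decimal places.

PV(dividends) I = 10.21·e^(−0.0823·1/12) + 8.08·e^(−0.0823·2/12) = 18.1101
Fair forward F* = (S − I)·e^(rT) = (564.35 − 18.1101)·e^0.075442 = 546.2399 × 1.078361 = 589.0438
Market S$607.87 > fair 589.0438: forward overpriced → cash-and-carry (borrow at r, buy the stock and collect the dividends, short the forward).
Profit at T = |F_mkt − F*| = |607.87 − 589.0438| = S$18.83 per share

S$18.83 per share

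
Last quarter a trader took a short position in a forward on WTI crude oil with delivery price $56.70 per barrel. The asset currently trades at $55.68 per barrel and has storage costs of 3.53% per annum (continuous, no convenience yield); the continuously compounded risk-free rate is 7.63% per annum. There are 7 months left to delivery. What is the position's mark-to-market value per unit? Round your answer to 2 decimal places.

Current fair forward for the remaining 7 months: F = S·e^((r + u)·T), (r + u) = 0.0763 + 0.0353 = 0.1116
F = 55.68 · e^(0.1116 × 7/12) = 55.68 × 1.067266 = 59.4254
Value of long forward = (F − K)·e^(−rT) = (59.4254 − 56.70) · e^(−0.0763·7/12)
= 2.7254 × 0.956468 = 2.61
Short position value = −(long value) = -$2.61

-$2.61 per barrel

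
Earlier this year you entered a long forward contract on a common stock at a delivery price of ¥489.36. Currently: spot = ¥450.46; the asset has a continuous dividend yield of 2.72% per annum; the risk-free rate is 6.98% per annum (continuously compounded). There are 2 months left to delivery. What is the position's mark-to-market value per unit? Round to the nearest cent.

-¥35.28

Current fair forward for the remaining 2 months: F = S·e^((r − q)·T), (r − q) = 0.0698 − 0.0272 = 0.0426
F = 450.46 · e^(0.0426 × 2/12) = 450.46 × 1.007125 = 453.6695
Value of long forward = (F − K)·e^(−rT) = (453.6695 − 489.36) · e^(−0.0698·2/12)
= -35.6905 × 0.988434 = -35.28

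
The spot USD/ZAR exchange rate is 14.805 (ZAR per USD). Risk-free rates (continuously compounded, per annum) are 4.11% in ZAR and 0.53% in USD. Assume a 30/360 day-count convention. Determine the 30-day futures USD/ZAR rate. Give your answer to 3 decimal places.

14.849

F = S·e^((r_ZAR − r_USD)T) = 14.805 · e^((0.0411 − 0.0053) × 30/360)
= 14.805 · e^0.002983 = 14.805 × 1.002987
F = 14.849 ZAR per USD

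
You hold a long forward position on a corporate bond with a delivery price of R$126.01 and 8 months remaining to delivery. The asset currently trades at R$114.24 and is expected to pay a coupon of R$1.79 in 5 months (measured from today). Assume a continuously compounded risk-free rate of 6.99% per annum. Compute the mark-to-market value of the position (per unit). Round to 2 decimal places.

-R$7.77

PV(remaining coupons) I = 1.79·e^(−0.0699·5/12) = 1.7386
Current forward F = (S − I)·e^(rT) = (114.24 − 1.7386)·e^(0.0699·8/12) = 112.5014 × 1.047703 = 117.8681
Value (long) = (F − K)·e^(−rT) = (117.8681 − 126.01) × 0.954469 = -7.7712
Value = -R$7.77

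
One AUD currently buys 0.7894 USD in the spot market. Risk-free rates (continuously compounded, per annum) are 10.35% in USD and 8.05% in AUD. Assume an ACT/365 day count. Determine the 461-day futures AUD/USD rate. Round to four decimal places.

F = S·e^((r_USD − r_AUD)T) = 0.7894 · e^((0.1035 − 0.0805) × 461/365)
= 0.7894 · e^0.029049 = 0.7894 × 1.029475
F = 0.8127 USD per AUD

0.8127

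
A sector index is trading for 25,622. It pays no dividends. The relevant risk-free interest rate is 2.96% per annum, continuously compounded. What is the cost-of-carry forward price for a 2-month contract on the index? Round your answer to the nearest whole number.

F = S·e^(rT) = 25622 · e^(0.0296 × 2/12)
= 25622 · e^0.004933 = 25622 × 1.004945
F = 25,749

25,749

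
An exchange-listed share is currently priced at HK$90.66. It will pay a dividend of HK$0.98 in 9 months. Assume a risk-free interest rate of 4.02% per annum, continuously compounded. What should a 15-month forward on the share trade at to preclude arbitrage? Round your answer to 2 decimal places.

PV(dividends) I = 0.98·e^(−0.0402·9/12)
I = 0.9509
F = (S − I)·e^(rT) = (90.66 − 0.9509) · e^(0.0402·15/12)
= 89.7091 · e^0.050250 = 89.7091 × 1.051534 = HK$94.33

HK$94.33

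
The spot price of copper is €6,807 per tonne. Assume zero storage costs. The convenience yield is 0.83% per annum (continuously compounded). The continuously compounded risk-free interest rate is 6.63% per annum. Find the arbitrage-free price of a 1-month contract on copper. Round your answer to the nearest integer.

Net carry = r + u − y = 0.0663 + 0.0000 − 0.0083 = 0.0580
F = S·e^((r+u−y)T) = 6807 · e^(0.0580 × 1/12) = 6807 · e^0.004833
= 6807 × 1.004845 = €6,840 per tonne

€6,840 per tonne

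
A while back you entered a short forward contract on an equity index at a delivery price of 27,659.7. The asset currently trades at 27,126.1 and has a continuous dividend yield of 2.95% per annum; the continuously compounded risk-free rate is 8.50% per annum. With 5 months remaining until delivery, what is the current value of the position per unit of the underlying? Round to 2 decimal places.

-97.49

Current fair forward for the remaining 5 months: F = S·e^((r − q)·T), (r − q) = 0.0850 − 0.0295 = 0.0555
F = 27126.1 · e^(0.0555 × 5/12) = 27126.1 × 1.02339446 = 27760.7005
Value of long forward = (F − K)·e^(−rT) = (27760.7005 − 27659.7) · e^(−0.0850·5/12)
= 101.0005 × 0.96520316 = 97.49
Short position value = −(long value) = -97.49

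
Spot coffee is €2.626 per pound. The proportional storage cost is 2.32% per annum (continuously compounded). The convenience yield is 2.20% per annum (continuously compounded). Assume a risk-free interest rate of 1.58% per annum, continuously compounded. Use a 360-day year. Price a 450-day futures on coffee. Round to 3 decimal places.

Net carry = r + u − y = 0.0158 + 0.0232 − 0.0220 = 0.0170
F = S·e^((r+u−y)T) = 2.626 · e^(0.0170 × 450/360) = 2.626 · e^0.021250
= 2.626 × 1.021477 = €2.682 per pound

€2.682 per pound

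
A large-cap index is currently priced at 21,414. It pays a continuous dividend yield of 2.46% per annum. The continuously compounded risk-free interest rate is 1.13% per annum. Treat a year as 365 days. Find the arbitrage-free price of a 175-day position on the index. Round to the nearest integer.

21,278

F = S·e^((r − q)T) = 21414 · e^((0.0113 − 0.0246) × 175/365)
= 21414 · e^-0.006377 = 21414 × 0.993643
F = 21,278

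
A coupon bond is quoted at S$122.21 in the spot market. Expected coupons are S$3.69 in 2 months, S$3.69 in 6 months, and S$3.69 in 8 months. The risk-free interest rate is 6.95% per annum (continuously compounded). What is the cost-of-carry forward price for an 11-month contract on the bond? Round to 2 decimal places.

S$118.81

PV(coupons) I = 3.69·e^(−0.0695·2/12) + 3.69·e^(−0.0695·6/12) + 3.69·e^(−0.0695·8/12)
I = 3.6475 + 3.5640 + 3.5229 = 10.7344
F = (S − I)·e^(rT) = (122.21 − 10.7344) · e^(0.0695·11/12)
= 111.4756 · e^0.063708 = 111.4756 × 1.065781 = S$118.81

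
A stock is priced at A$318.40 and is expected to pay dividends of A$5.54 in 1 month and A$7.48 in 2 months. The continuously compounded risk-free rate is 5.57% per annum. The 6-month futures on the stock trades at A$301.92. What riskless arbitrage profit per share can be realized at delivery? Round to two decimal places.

A$12.18 per share

PV(dividends) I = 5.54·e^(−0.0557·1/12) + 7.48·e^(−0.0557·2/12) = 12.9252
Fair futures F* = (S − I)·e^(rT) = (318.40 − 12.9252)·e^0.027850 = 305.4748 × 1.028241 = 314.1017
Market A$301.92 < fair 314.1017: forward underpriced → reverse cash-and-carry (short the stock, invest proceeds at r, pay the dividends, go long the forward).
Profit at T = |F_mkt − F*| = |301.92 − 314.1017| = A$12.18 per share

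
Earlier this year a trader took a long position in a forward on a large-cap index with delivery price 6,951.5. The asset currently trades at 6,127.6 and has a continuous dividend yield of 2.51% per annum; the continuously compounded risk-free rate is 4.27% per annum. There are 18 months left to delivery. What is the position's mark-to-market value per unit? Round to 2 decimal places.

-619.03

Current fair forward for the remaining 18 months: F = S·e^((r − q)·T), (r − q) = 0.0427 − 0.0251 = 0.0176
F = 6127.6 · e^(0.0176 × 18/12) = 6127.6 × 1.02675157 = 6291.5229
Value of long forward = (F − K)·e^(−rT) = (6291.5229 − 6951.5) · e^(−0.0427·18/12)
= -659.9771 × 0.93795810 = -619.03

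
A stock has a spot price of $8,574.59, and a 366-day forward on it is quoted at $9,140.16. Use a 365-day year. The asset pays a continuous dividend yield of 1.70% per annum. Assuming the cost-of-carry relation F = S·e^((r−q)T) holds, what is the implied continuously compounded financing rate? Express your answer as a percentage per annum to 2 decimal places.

8.07%

From F = S·e^((r−q)T): (r − q) = ln(F/S)/T
ln(9140.16/8574.59) = ln(1.065959) = 0.063875
(r − q) = 0.063875 / (366/365) = 0.063700
r = ln(F/S)/T + q = 0.063700 + 0.0170 = 0.080700
r = 8.07%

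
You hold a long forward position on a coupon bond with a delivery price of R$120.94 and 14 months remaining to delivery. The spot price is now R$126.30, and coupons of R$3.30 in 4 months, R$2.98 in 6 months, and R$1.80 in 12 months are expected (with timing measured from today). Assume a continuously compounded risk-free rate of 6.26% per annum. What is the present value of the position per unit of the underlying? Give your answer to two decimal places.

PV(remaining coupons) I = 3.30·e^(−0.0626·4/12) + 2.98·e^(−0.0626·6/12) + 1.80·e^(−0.0626·12/12) = 7.8108
Current forward F = (S − I)·e^(rT) = (126.30 − 7.8108)·e^(0.0626·14/12) = 118.4892 × 1.075766 = 127.4667
Value (long) = (F − K)·e^(−rT) = (127.4667 − 120.94) × 0.929570 = 6.0670
Value = R$6.07

R$6.07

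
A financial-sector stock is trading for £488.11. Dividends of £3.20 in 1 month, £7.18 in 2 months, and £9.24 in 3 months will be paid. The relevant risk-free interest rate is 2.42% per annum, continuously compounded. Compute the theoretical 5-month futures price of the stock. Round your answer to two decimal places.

PV(dividends) I = 3.20·e^(−0.0242·1/12) + 7.18·e^(−0.0242·2/12) + 9.24·e^(−0.0242·3/12)
I = 3.1936 + 7.1511 + 9.1843 = 19.5290
F = (S − I)·e^(rT) = (488.11 − 19.5290) · e^(0.0242·5/12)
= 468.5810 · e^0.010083 = 468.5810 × 1.010134 = £473.33

£473.33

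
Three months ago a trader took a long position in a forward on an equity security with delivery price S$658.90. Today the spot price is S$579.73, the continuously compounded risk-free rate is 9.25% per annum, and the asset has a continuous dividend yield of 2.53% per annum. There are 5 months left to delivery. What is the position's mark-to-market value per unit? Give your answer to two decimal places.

-S$60.34

Current fair forward for the remaining 5 months: F = S·e^((r − q)·T), (r − q) = 0.0925 − 0.0253 = 0.0672
F = 579.73 · e^(0.0672 × 5/12) = 579.73 × 1.028396 = 596.1920
Value of long forward = (F − K)·e^(−rT) = (596.1920 − 658.90) · e^(−0.0925·5/12)
= -62.7080 × 0.962192 = -60.34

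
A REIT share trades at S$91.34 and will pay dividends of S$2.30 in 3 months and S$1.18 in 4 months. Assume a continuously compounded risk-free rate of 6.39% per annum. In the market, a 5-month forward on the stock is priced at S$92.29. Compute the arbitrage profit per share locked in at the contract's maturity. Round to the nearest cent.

S$2.00 per share

PV(dividends) I = 2.30·e^(−0.0639·3/12) + 1.18·e^(−0.0639·4/12) = 3.4187
Fair forward F* = (S − I)·e^(rT) = (91.34 − 3.4187)·e^0.026625 = 87.9213 × 1.026983 = 90.2937
Market S$92.29 > fair 90.2937: forward overpriced → cash-and-carry (borrow at r, buy the stock and collect the dividends, short the forward).
Profit at T = |F_mkt − F*| = |92.29 − 90.2937| = S$2.00 per share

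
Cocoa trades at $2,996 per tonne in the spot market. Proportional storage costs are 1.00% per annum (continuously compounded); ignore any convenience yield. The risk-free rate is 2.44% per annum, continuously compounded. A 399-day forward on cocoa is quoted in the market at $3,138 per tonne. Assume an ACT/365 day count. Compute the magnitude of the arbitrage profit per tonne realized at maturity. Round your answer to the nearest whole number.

$27 per tonne

Fair forward: F* = S·e^(carry·T), with carry = (r + u) = 0.0244 + 0.0100 = 0.0344
F* = 2996 · e^(0.0344 × 399/365) = 2996 · e^0.037604 = 2996 × 1.038320 = $3110.8067
Market $3138 > fair $3110.8067: forward overpriced → cash-and-carry (buy spot, short the forward).
At maturity, profit = |F_mkt − F*| = |3138 − 3110.8067| = $27 per tonne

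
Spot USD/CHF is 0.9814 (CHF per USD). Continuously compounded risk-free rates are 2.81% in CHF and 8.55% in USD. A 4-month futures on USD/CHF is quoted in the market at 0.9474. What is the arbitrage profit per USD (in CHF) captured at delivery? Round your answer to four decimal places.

Fair futures: F* = S·e^(carry·T), with carry = (r_CHF − r_USD) = 0.0281 − 0.0855 = -0.0574
F* = 0.9814 · e^(-0.0574 × 4/12) = 0.9814 · e^-0.019133 = 0.9814 × 0.981049 = 0.9628
Market 0.9474 < fair 0.9628: forward underpriced → reverse cash-and-carry (short spot, go long the forward).
At maturity, profit = |F_mkt − F*| = |0.9474 − 0.9628| = 0.0154 per USD (in CHF)

0.0154 per USD (in CHF)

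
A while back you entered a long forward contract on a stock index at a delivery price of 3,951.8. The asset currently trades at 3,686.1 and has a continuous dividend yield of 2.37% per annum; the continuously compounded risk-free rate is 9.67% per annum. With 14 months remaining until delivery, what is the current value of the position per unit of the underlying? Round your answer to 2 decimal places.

Current fair forward for the remaining 14 months: F = S·e^((r − q)·T), (r − q) = 0.0967 − 0.0237 = 0.0730
F = 3686.1 · e^(0.0730 × 14/12) = 3686.1 × 1.08889853 = 4013.7889
Value of long forward = (F − K)·e^(−rT) = (4013.7889 − 3951.8) · e^(−0.0967·14/12)
= 61.9889 × 0.89331442 = 55.38

55.38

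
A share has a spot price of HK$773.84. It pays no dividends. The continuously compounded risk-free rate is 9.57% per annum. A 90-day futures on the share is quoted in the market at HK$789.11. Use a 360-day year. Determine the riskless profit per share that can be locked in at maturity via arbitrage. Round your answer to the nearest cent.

Fair futures: F* = S·e^(carry·T), with carry = r = 0.0957
F* = 773.84 · e^(0.0957 × 90/360) = 773.84 · e^0.023925 = 773.84 × 1.024213 = HK$792.5770
Market HK$789.11 < fair HK$792.5770: forward underpriced → reverse cash-and-carry (short spot, go long the forward).
At maturity, profit = |F_mkt − F*| = |789.11 − 792.5770| = HK$3.47 per share

HK$3.47 per share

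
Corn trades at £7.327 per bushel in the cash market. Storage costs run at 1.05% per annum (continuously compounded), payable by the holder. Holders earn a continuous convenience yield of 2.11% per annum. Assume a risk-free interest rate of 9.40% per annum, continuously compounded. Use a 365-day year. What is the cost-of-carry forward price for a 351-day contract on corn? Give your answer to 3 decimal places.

Net carry = r + u − y = 0.0940 + 0.0105 − 0.0211 = 0.0834
F = S·e^((r+u−y)T) = 7.327 · e^(0.0834 × 351/365) = 7.327 · e^0.080201
= 7.327 × 1.083505 = £7.939 per bushel

£7.939 per bushel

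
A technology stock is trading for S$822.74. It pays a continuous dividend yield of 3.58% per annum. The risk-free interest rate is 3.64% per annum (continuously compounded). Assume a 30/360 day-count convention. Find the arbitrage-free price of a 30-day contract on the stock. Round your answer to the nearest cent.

S$822.78

F = S·e^((r − q)T) = 822.74 · e^((0.0364 − 0.0358) × 30/360)
= 822.74 · e^0.000050 = 822.74 × 1.000050
F = S$822.78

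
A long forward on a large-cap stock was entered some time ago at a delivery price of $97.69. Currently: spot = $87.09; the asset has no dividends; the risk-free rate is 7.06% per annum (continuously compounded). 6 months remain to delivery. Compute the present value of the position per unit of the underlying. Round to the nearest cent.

Current fair forward for the remaining 6 months: F = S·e^(r·T), r = 0.0706
F = 87.09 · e^(0.0706 × 6/12) = 87.09 × 1.035930 = 90.2191
Value of long forward = (F − K)·e^(−rT) = (90.2191 − 97.69) · e^(−0.0706·6/12)
= -7.4709 × 0.965316 = -7.21

-$7.21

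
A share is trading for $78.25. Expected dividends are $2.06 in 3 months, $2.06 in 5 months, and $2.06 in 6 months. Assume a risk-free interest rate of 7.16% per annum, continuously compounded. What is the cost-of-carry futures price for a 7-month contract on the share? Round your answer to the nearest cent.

PV(dividends) I = 2.06·e^(−0.0716·3/12) + 2.06·e^(−0.0716·5/12) + 2.06·e^(−0.0716·6/12)
I = 2.0235 + 1.9995 + 1.9876 = 6.0106
F = (S − I)·e^(rT) = (78.25 − 6.0106) · e^(0.0716·7/12)
= 72.2394 · e^0.041767 = 72.2394 × 1.042652 = $75.32

$75.32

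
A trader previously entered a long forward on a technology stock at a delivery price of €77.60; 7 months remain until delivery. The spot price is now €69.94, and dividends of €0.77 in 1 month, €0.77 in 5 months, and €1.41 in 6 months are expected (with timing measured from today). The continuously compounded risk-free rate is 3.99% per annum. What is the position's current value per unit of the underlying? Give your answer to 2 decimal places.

-€8.78

PV(remaining dividends) I = 0.77·e^(−0.0399·1/12) + 0.77·e^(−0.0399·5/12) + 1.41·e^(−0.0399·6/12) = 2.9069
Current forward F = (S − I)·e^(rT) = (69.94 − 2.9069)·e^(0.0399·7/12) = 67.0331 × 1.023548 = 68.6116
Value (long) = (F − K)·e^(−rT) = (68.6116 − 77.60) × 0.976994 = -8.7816
Value = -€8.78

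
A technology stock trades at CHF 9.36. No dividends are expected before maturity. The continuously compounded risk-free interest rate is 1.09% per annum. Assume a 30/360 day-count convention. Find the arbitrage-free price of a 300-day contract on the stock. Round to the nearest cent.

CHF 9.45

F = S·e^(rT) = 9.36 · e^(0.0109 × 300/360)
= 9.36 · e^0.009083 = 9.36 × 1.009124
F = CHF 9.45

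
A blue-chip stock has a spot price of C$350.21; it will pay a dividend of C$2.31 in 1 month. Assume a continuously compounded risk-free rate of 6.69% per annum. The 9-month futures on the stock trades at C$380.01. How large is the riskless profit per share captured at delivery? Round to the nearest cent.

PV(dividends) I = 2.31·e^(−0.0669·1/12) = 2.2972
Fair futures F* = (S − I)·e^(rT) = (350.21 − 2.2972)·e^0.050175 = 347.9128 × 1.051455 = 365.8147
Market C$380.01 > fair 365.8147: forward overpriced → cash-and-carry (borrow at r, buy the stock and collect the dividends, short the forward).
Profit at T = |F_mkt − F*| = |380.01 − 365.8147| = C$14.20 per share

C$14.20 per share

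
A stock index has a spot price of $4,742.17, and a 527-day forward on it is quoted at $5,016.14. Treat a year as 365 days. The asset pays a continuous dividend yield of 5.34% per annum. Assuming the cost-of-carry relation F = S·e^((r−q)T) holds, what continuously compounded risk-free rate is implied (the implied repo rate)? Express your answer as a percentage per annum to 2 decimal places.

From F = S·e^((r−q)T): (r − q) = ln(F/S)/T
ln(5016.14/4742.17) = ln(1.057773) = 0.056166
(r − q) = 0.056166 / (527/365) = 0.038901
r = ln(F/S)/T + q = 0.038901 + 0.0534 = 0.092301
r = 9.23%

9.23%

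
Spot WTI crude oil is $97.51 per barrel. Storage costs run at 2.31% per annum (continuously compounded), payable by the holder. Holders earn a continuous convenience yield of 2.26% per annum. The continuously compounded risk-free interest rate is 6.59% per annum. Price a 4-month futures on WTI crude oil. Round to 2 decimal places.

$99.69 per barrel

Net carry = r + u − y = 0.0659 + 0.0231 − 0.0226 = 0.0664
F = S·e^((r+u−y)T) = 97.51 · e^(0.0664 × 4/12) = 97.51 · e^0.022133
= 97.51 × 1.022380 = $99.69 per barrel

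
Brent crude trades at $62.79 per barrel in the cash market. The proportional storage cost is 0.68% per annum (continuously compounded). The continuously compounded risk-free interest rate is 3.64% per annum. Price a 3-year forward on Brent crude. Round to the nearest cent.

Net carry = r + u − y = 0.0364 + 0.0068 − 0.0000 = 0.0432
F = S·e^((r+u−y)T) = 62.79 · e^(0.0432 × 3) = 62.79 · e^0.129600
= 62.79 × 1.138373 = $71.48 per barrel

$71.48 per barrel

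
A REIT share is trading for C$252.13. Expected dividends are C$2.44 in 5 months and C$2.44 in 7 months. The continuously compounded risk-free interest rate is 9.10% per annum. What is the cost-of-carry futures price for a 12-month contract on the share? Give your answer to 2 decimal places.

PV(dividends) I = 2.44·e^(−0.0910·5/12) + 2.44·e^(−0.0910·7/12)
I = 2.3492 + 2.3139 = 4.6631
F = (S − I)·e^(rT) = (252.13 − 4.6631) · e^(0.0910·12/12)
= 247.4669 · e^0.091000 = 247.4669 × 1.095269 = C$271.04

C$271.04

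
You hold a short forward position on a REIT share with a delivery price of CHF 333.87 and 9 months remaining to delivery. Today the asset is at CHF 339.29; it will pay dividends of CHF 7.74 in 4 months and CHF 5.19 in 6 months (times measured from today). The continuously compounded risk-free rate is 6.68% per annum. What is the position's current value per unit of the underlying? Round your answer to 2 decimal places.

PV(remaining dividends) I = 7.74·e^(−0.0668·4/12) + 5.19·e^(−0.0668·6/12) = 12.5891
Current forward F = (S − I)·e^(rT) = (339.29 − 12.5891)·e^(0.0668·9/12) = 326.7009 × 1.051376 = 343.4855
Value (long) = (F − K)·e^(−rT) = (343.4855 − 333.87) × 0.951134 = 9.1456
Short position value = −(long value) = -CHF 9.15

-CHF 9.15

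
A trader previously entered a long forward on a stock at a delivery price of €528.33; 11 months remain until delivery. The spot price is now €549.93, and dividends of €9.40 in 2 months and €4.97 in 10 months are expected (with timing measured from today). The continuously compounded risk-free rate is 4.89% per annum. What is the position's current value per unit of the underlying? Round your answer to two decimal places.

€30.66

PV(remaining dividends) I = 9.40·e^(−0.0489·2/12) + 4.97·e^(−0.0489·10/12) = 14.0952
Current forward F = (S − I)·e^(rT) = (549.93 − 14.0952)·e^(0.0489·11/12) = 535.8348 × 1.045845 = 560.4001
Value (long) = (F − K)·e^(−rT) = (560.4001 − 528.33) × 0.956165 = 30.6643
Value = €30.66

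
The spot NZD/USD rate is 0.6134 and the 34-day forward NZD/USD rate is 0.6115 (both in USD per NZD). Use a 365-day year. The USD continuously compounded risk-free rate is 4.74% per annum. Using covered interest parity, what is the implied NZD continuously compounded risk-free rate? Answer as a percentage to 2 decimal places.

F = S·e^((r_USD − r_NZD)T) ⇒ r_NZD = r_USD − ln(F/S)/T
ln(0.6115/0.6134) = -0.003102; /(34/365) = -0.033301
r_NZD = 0.0474 + 0.033301 = 0.080701
r_NZD = 8.07%

8.07%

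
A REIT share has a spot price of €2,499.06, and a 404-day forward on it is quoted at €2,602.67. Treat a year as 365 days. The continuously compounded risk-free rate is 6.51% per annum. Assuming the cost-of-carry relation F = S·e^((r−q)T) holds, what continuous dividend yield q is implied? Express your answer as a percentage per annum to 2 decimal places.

2.84%

From F = S·e^((r−q)T): (r − q) = ln(F/S)/T
ln(2602.67/2499.06) = ln(1.041460) = 0.040624
(r − q) = 0.040624 / (404/365) = 0.036702
q = r − ln(F/S)/T = 0.0651 − 0.036702 = 0.028398
q = 2.84%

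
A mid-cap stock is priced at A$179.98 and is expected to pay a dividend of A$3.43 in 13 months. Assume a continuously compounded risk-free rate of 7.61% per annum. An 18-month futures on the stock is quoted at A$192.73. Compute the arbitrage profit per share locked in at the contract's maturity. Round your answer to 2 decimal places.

A$5.47 per share

PV(dividends) I = 3.43·e^(−0.0761·13/12) = 3.1586
Fair futures F* = (S − I)·e^(rT) = (179.98 − 3.1586)·e^0.114150 = 176.8214 × 1.120920 = 198.2026
Market A$192.73 < fair 198.2026: forward underpriced → reverse cash-and-carry (short the stock, invest proceeds at r, pay the dividends, go long the forward).
Profit at T = |F_mkt − F*| = |192.73 − 198.2026| = A$5.47 per share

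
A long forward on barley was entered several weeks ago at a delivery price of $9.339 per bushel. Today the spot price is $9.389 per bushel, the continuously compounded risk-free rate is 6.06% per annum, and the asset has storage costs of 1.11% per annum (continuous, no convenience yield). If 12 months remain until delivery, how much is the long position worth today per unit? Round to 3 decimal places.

$0.704 per bushel

Current fair forward for the remaining 12 months: F = S·e^((r + u)·T), (r + u) = 0.0606 + 0.0111 = 0.0717
F = 9.389 · e^(0.0717 × 12/12) = 9.389 × 1.074333 = 10.0869
Value of long forward = (F − K)·e^(−rT) = (10.0869 − 9.339) · e^(−0.0606·12/12)
= 0.7479 × 0.941200 = 0.704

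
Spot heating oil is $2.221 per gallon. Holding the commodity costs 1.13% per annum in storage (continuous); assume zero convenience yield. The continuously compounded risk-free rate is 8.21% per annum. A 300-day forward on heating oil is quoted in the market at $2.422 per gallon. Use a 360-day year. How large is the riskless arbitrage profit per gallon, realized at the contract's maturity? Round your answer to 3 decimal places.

$0.021 per gallon

Fair forward: F* = S·e^(carry·T), with carry = (r + u) = 0.0821 + 0.0113 = 0.0934
F* = 2.221 · e^(0.0934 × 300/360) = 2.221 · e^0.077833 = 2.221 × 1.080942 = $2.4008
Market $2.422 > fair $2.4008: forward overpriced → cash-and-carry (buy spot, short the forward).
At maturity, profit = |F_mkt − F*| = |2.422 − 2.4008| = $0.021 per gallon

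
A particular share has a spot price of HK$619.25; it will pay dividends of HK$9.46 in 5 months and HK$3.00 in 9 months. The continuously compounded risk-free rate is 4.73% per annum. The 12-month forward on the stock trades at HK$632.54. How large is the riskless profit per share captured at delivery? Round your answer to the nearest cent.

HK$3.94 per share

PV(dividends) I = 9.46·e^(−0.0473·5/12) + 3.00·e^(−0.0473·9/12) = 12.1708
Fair forward F* = (S − I)·e^(rT) = (619.25 − 12.1708)·e^0.047300 = 607.0792 × 1.048436 = 636.4837
Market HK$632.54 < fair 636.4837: forward underpriced → reverse cash-and-carry (short the stock, invest proceeds at r, pay the dividends, go long the forward).
Profit at T = |F_mkt − F*| = |632.54 − 636.4837| = HK$3.94 per share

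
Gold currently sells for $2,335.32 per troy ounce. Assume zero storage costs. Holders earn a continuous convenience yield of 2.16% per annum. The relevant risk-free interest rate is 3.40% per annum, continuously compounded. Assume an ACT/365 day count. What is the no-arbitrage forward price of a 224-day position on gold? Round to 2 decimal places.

Net carry = r + u − y = 0.0340 + 0.0000 − 0.0216 = 0.0124
F = S·e^((r+u−y)T) = 2335.32 · e^(0.0124 × 224/365) = 2335.32 · e^0.00760986
= 2335.32 × 1.00763889 = $2,353.16 per troy ounce

$2,353.16 per troy ounce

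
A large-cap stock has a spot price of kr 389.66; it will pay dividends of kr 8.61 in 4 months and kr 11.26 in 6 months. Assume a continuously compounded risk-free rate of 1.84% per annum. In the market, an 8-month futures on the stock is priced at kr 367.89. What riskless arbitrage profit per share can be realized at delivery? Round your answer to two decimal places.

PV(dividends) I = 8.61·e^(−0.0184·4/12) + 11.26·e^(−0.0184·6/12) = 19.7142
Fair futures F* = (S − I)·e^(rT) = (389.66 − 19.7142)·e^0.012267 = 369.9458 × 1.012343 = 374.5120
Market kr 367.89 < fair 374.5120: forward underpriced → reverse cash-and-carry (short the stock, invest proceeds at r, pay the dividends, go long the forward).
Profit at T = |F_mkt − F*| = |367.89 − 374.5120| = kr 6.62 per share

kr 6.62 per share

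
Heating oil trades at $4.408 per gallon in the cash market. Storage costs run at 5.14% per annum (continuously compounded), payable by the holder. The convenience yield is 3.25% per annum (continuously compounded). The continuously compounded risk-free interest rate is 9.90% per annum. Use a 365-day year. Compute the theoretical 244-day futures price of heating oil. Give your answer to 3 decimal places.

Net carry = r + u − y = 0.0990 + 0.0514 − 0.0325 = 0.1179
F = S·e^((r+u−y)T) = 4.408 · e^(0.1179 × 244/365) = 4.408 · e^0.078815
= 4.408 × 1.082004 = $4.769 per gallon

$4.769 per gallon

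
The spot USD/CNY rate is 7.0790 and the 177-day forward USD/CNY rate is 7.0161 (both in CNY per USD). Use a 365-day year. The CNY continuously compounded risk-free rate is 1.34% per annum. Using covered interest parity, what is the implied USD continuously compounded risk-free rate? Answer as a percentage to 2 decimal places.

3.18%

F = S·e^((r_CNY − r_USD)T) ⇒ r_USD = r_CNY − ln(F/S)/T
ln(7.0161/7.0790) = -0.008925; /(177/365) = -0.018405
r_USD = 0.0134 + 0.018405 = 0.031805
r_USD = 3.18%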